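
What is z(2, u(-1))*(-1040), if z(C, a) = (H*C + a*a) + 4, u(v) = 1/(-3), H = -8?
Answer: 111280/9 ≈ 12364.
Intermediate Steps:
u(v) = -⅓
z(C, a) = 4 + a² - 8*C (z(C, a) = (-8*C + a*a) + 4 = (-8*C + a²) + 4 = (a² - 8*C) + 4 = 4 + a² - 8*C)
z(2, u(-1))*(-1040) = (4 + (-⅓)² - 8*2)*(-1040) = (4 + ⅑ - 16)*(-1040) = -107/9*(-1040) = 111280/9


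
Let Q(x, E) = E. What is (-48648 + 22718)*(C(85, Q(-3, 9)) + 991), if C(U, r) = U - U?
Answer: -25696630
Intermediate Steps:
C(U, r) = 0
(-48648 + 22718)*(C(85, Q(-3, 9)) + 991) = (-48648 + 22718)*(0 + 991) = -25930*991 = -25696630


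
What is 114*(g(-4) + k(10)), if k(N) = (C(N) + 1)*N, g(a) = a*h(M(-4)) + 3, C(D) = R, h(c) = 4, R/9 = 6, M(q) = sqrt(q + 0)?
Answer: 61218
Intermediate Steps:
M(q) = sqrt(q)
R = 54 (R = 9*6 = 54)
C(D) = 54
g(a) = 3 + 4*a (g(a) = a*4 + 3 = 4*a + 3 = 3 + 4*a)
k(N) = 55*N (k(N) = (54 + 1)*N = 55*N)
114*(g(-4) + k(10)) = 114*((3 + 4*(-4)) + 55*10) = 114*((3 - 16) + 550) = 114*(-13 + 550) = 114*537 = 61218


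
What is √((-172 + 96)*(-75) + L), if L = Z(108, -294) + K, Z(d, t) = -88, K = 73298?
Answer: √78910 ≈ 280.91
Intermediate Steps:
L = 73210 (L = -88 + 73298 = 73210)
√((-172 + 96)*(-75) + L) = √((-172 + 96)*(-75) + 73210) = √(-76*(-75) + 73210) = √(5700 + 73210) = √78910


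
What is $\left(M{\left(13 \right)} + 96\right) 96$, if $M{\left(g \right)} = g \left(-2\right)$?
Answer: $6720$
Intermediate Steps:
$M{\left(g \right)} = - 2 g$
$\left(M{\left(13 \right)} + 96\right) 96 = \left(\left(-2\right) 13 + 96\right) 96 = \left(-26 + 96\right) 96 = 70 \cdot 96 = 6720$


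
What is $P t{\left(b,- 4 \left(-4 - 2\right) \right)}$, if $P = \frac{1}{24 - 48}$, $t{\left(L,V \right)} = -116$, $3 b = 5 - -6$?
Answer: $\frac{29}{6} \approx 4.8333$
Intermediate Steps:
$b = \frac{11}{3}$ ($b = \frac{5 - -6}{3} = \frac{5 + 6}{3} = \frac{1}{3} \cdot 11 = \frac{11}{3} \approx 3.6667$)
$P = - \frac{1}{24}$ ($P = \frac{1}{-24} = - \frac{1}{24} \approx -0.041667$)
$P t{\left(b,- 4 \left(-4 - 2\right) \right)} = \left(- \frac{1}{24}\right) \left(-116\right) = \frac{29}{6}$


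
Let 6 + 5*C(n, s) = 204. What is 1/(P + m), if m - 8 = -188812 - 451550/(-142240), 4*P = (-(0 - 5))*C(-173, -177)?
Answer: -14224/2684798853 ≈ -5.2980e-6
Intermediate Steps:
C(n, s) = 198/5 (C(n, s) = -6/5 + (1/5)*204 = -6/5 + 204/5 = 198/5)
P = 99/2 (P = (-(0 - 5)*(198/5))/4 = (-1*(-5)*(198/5))/4 = (5*(198/5))/4 = (1/4)*198 = 99/2 ≈ 49.500)
m = -2685502941/14224 (m = 8 + (-188812 - 451550/(-142240)) = 8 + (-188812 - 451550*(-1/142240)) = 8 + (-188812 + 45155/14224) = 8 - 2685616733/14224 = -2685502941/14224 ≈ -1.8880e+5)
1/(P + m) = 1/(99/2 - 2685502941/14224) = 1/(-2684798853/14224) = -14224/2684798853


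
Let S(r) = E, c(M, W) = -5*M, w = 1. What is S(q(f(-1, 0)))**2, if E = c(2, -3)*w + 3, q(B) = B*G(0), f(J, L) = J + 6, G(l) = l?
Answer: 49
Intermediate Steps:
f(J, L) = 6 + J
q(B) = 0 (q(B) = B*0 = 0)
E = -7 (E = -5*2*1 + 3 = -10*1 + 3 = -10 + 3 = -7)
S(r) = -7
S(q(f(-1, 0)))**2 = (-7)**2 = 49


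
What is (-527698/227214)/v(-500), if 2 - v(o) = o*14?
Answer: -263849/795476214 ≈ -0.00033169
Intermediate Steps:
v(o) = 2 - 14*o (v(o) = 2 - o*14 = 2 - 14*o)
(-527698/227214)/v(-500) = (-527698/227214)/(2 - 14*(-500)) = (-527698*1/227214)/(2 + 7000) = -263849/113607/7002 = -263849/113607*1/7002 = -263849/795476214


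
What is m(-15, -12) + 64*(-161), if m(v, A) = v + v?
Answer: -10334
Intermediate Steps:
m(v, A) = 2*v
m(-15, -12) + 64*(-161) = 2*(-15) + 64*(-161) = -30 - 10304 = -10334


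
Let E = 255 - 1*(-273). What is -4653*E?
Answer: -2456784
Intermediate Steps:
E = 528 (E = 255 + 273 = 528)
-4653*E = -4653*528 = -2456784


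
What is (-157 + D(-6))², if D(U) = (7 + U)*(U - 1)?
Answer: 26896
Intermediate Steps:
D(U) = (-1 + U)*(7 + U) (D(U) = (7 + U)*(-1 + U) = (-1 + U)*(7 + U))
(-157 + D(-6))² = (-157 + (-7 + (-6)² + 6*(-6)))² = (-157 + (-7 + 36 - 36))² = (-157 - 7)² = (-164)² = 26896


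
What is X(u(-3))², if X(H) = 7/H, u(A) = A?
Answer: 49/9 ≈ 5.4444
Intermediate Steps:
X(u(-3))² = (7/(-3))² = (7*(-⅓))² = (-7/3)² = 49/9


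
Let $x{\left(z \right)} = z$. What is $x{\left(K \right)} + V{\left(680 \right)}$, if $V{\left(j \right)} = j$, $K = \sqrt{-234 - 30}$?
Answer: $680 + 2 i \sqrt{66} \approx 680.0 + 16.248 i$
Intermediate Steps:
$K = 2 i \sqrt{66}$ ($K = \sqrt{-264} = 2 i \sqrt{66} \approx 16.248 i$)
$x{\left(K \right)} + V{\left(680 \right)} = 2 i \sqrt{66} + 680 = 680 + 2 i \sqrt{66}$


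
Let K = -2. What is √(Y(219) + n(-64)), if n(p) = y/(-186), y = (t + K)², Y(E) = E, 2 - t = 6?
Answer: √210273/31 ≈ 14.792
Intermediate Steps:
t = -4 (t = 2 - 1*6 = 2 - 6 = -4)
y = 36 (y = (-4 - 2)² = (-6)² = 36)
n(p) = -6/31 (n(p) = 36/(-186) = 36*(-1/186) = -6/31)
√(Y(219) + n(-64)) = √(219 - 6/31) = √(6783/31) = √210273/31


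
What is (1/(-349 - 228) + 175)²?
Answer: 10195748676/332929 ≈ 30624.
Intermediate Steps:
(1/(-349 - 228) + 175)² = (1/(-577) + 175)² = (-1/577 + 175)² = (100974/577)² = 10195748676/332929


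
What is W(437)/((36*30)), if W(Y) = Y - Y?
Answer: 0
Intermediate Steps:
W(Y) = 0
W(437)/((36*30)) = 0/((36*30)) = 0/1080 = 0*(1/1080) = 0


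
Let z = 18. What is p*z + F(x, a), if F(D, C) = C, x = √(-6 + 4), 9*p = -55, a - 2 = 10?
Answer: -98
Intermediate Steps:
a = 12 (a = 2 + 10 = 12)
p = -55/9 (p = (⅑)*(-55) = -55/9 ≈ -6.1111)
x = I*√2 (x = √(-2) = I*√2 ≈ 1.4142*I)
p*z + F(x, a) = -55/9*18 + 12 = -110 + 12 = -98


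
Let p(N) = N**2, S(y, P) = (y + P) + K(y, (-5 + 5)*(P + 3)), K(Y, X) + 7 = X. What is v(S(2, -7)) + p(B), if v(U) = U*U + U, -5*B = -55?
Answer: 253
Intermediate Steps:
B = 11 (B = -1/5*(-55) = 11)
K(Y, X) = -7 + X
S(y, P) = -7 + P + y (S(y, P) = (y + P) + (-7 + (-5 + 5)*(P + 3)) = (P + y) + (-7 + 0*(3 + P)) = (P + y) + (-7 + 0) = (P + y) - 7 = -7 + P + y)
v(U) = U + U**2 (v(U) = U**2 + U = U + U**2)
v(S(2, -7)) + p(B) = (-7 - 7 + 2)*(1 + (-7 - 7 + 2)) + 11**2 = -12*(1 - 12) + 121 = -12*(-11) + 121 = 132 + 121 = 253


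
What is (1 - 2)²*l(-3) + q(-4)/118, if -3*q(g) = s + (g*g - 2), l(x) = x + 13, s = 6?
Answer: 1760/177 ≈ 9.9435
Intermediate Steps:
l(x) = 13 + x
q(g) = -4/3 - g²/3 (q(g) = -(6 + (g*g - 2))/3 = -(6 + (g² - 2))/3 = -(6 + (-2 + g²))/3 = -(4 + g²)/3 = -4/3 - g²/3)
(1 - 2)²*l(-3) + q(-4)/118 = (1 - 2)²*(13 - 3) + (-4/3 - ⅓*(-4)²)/118 = (-1)²*10 + (-4/3 - ⅓*16)*(1/118) = 1*10 + (-4/3 - 16/3)*(1/118) = 10 - 20/3*1/118 = 10 - 10/177 = 1760/177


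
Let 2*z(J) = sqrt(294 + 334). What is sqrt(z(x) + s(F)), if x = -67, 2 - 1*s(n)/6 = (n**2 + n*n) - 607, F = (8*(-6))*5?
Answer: sqrt(-687546 + sqrt(157)) ≈ 829.18*I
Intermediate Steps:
F = -240 (F = -48*5 = -240)
s(n) = 3654 - 12*n**2 (s(n) = 12 - 6*((n**2 + n*n) - 607) = 12 - 6*((n**2 + n**2) - 607) = 12 - 6*(2*n**2 - 607) = 12 - 6*(-607 + 2*n**2) = 12 + (3642 - 12*n**2) = 3654 - 12*n**2)
z(J) = sqrt(157) (z(J) = sqrt(294 + 334)/2 = sqrt(628)/2 = (2*sqrt(157))/2 = sqrt(157))
sqrt(z(x) + s(F)) = sqrt(sqrt(157) + (3654 - 12*(-240)**2)) = sqrt(sqrt(157) + (3654 - 12*57600)) = sqrt(sqrt(157) + (3654 - 691200)) = sqrt(sqrt(157) - 687546) = sqrt(-687546 + sqrt(157))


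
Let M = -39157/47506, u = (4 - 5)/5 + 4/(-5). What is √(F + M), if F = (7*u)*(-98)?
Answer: √1546318352254/47506 ≈ 26.176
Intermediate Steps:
u = -1 (u = -1*⅕ + 4*(-⅕) = -⅕ - ⅘ = -1)
M = -39157/47506 (M = -39157*1/47506 = -39157/47506 ≈ -0.82425)
F = 686 (F = (7*(-1))*(-98) = -7*(-98) = 686)
√(F + M) = √(686 - 39157/47506) = √(32549959/47506) = √1546318352254/47506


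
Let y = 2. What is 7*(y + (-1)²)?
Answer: 21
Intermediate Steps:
7*(y + (-1)²) = 7*(2 + (-1)²) = 7*(2 + 1) = 7*3 = 21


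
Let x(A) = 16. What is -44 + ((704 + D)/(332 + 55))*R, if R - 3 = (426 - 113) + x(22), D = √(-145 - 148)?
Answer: 216700/387 + 332*I*√293/387 ≈ 559.95 + 14.685*I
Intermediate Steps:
D = I*√293 (D = √(-293) = I*√293 ≈ 17.117*I)
R = 332 (R = 3 + ((426 - 113) + 16) = 3 + (313 + 16) = 3 + 329 = 332)
-44 + ((704 + D)/(332 + 55))*R = -44 + ((704 + I*√293)/(332 + 55))*332 = -44 + ((704 + I*√293)/387)*332 = -44 + ((704 + I*√293)*(1/387))*332 = -44 + (704/387 + I*√293/387)*332 = -44 + (233728/387 + 332*I*√293/387) = 216700/387 + 332*I*√293/387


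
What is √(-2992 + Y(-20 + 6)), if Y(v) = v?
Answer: 3*I*√334 ≈ 54.827*I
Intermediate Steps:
√(-2992 + Y(-20 + 6)) = √(-2992 + (-20 + 6)) = √(-2992 - 14) = √(-3006) = 3*I*√334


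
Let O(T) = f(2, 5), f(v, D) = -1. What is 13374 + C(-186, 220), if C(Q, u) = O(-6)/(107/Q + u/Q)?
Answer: 1457828/109 ≈ 13375.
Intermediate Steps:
O(T) = -1
C(Q, u) = -1/(107/Q + u/Q)
13374 + C(-186, 220) = 13374 - 1*(-186)/(107 + 220) = 13374 - 1*(-186)/327 = 13374 - 1*(-186)*1/327 = 13374 + 62/109 = 1457828/109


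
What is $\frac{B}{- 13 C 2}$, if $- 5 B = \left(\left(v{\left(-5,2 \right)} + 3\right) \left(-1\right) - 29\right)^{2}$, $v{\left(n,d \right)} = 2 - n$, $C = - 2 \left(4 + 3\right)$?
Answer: $- \frac{117}{140} \approx -0.83571$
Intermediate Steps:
$C = -14$ ($C = \left(-2\right) 7 = -14$)
$B = - \frac{1521}{5}$ ($B = - \frac{\left(\left(\left(2 - -5\right) + 3\right) \left(-1\right) - 29\right)^{2}}{5} = - \frac{\left(\left(\left(2 + 5\right) + 3\right) \left(-1\right) - 29\right)^{2}}{5} = - \frac{\left(\left(7 + 3\right) \left(-1\right) - 29\right)^{2}}{5} = - \frac{\left(10 \left(-1\right) - 29\right)^{2}}{5} = - \frac{\left(-10 - 29\right)^{2}}{5} = - \frac{\left(-39\right)^{2}}{5} = \left(- \frac{1}{5}\right) 1521 = - \frac{1521}{5} \approx -304.2$)
$\frac{B}{- 13 C 2} = - \frac{1521}{5 \left(-13\right) \left(-14\right) 2} = - \frac{1521}{5 \cdot 182 \cdot 2} = - \frac{1521}{5 \cdot 364} = \left(- \frac{1521}{5}\right) \frac{1}{364} = - \frac{117}{140}$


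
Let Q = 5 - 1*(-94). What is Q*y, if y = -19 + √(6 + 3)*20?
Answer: 4059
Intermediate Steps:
Q = 99 (Q = 5 + 94 = 99)
y = 41 (y = -19 + √9*20 = -19 + 3*20 = -19 + 60 = 41)
Q*y = 99*41 = 4059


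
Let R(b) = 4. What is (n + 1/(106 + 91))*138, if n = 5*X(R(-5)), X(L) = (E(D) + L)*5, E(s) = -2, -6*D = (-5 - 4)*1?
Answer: 1359438/197 ≈ 6900.7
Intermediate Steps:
D = 3/2 (D = -(-5 - 4)/6 = -(-3)/2 = -1/6*(-9) = 3/2 ≈ 1.5000)
X(L) = -10 + 5*L (X(L) = (-2 + L)*5 = -10 + 5*L)
n = 50 (n = 5*(-10 + 5*4) = 5*(-10 + 20) = 5*10 = 50)
(n + 1/(106 + 91))*138 = (50 + 1/(106 + 91))*138 = (50 + 1/197)*138 = (9851/197)*138 = 1359438/197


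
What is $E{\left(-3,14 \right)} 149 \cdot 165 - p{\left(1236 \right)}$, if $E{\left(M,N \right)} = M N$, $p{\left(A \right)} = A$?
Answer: $-1033806$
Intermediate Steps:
$E{\left(-3,14 \right)} 149 \cdot 165 - p{\left(1236 \right)} = \left(-3\right) 14 \cdot 149 \cdot 165 - 1236 = \left(-42\right) 149 \cdot 165 - 1236 = \left(-6258\right) 165 - 1236 = -1032570 - 1236 = -1033806$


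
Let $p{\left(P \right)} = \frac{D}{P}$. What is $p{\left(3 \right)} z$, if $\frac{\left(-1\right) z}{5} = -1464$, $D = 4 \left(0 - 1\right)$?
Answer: $-9760$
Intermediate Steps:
$D = -4$ ($D = 4 \left(-1\right) = -4$)
$p{\left(P \right)} = - \frac{4}{P}$
$z = 7320$ ($z = \left(-5\right) \left(-1464\right) = 7320$)
$p{\left(3 \right)} z = - \frac{4}{3} \cdot 7320 = \left(-4\right) \frac{1}{3} \cdot 7320 = \left(- \frac{4}{3}\right) 7320 = -9760$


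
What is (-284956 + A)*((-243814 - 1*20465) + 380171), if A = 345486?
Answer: 7014942760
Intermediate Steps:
(-284956 + A)*((-243814 - 1*20465) + 380171) = (-284956 + 345486)*((-243814 - 1*20465) + 380171) = 60530*((-243814 - 20465) + 380171) = 60530*(-264279 + 380171) = 60530*115892 = 7014942760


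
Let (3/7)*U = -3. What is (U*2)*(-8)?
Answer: 112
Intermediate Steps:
U = -7 (U = (7/3)*(-3) = -7)
(U*2)*(-8) = -7*2*(-8) = -14*(-8) = 112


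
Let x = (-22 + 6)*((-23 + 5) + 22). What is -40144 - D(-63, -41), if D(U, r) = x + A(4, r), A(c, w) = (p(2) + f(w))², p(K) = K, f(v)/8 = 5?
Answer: -41844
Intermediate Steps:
f(v) = 40 (f(v) = 8*5 = 40)
x = -64 (x = -16*(-18 + 22) = -16*4 = -64)
A(c, w) = 1764 (A(c, w) = (2 + 40)² = 42² = 1764)
D(U, r) = 1700 (D(U, r) = -64 + 1764 = 1700)
-40144 - D(-63, -41) = -40144 - 1*1700 = -40144 - 1700 = -41844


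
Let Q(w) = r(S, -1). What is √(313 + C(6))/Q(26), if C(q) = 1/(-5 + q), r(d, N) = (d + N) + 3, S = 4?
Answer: √314/6 ≈ 2.9533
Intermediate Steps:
r(d, N) = 3 + N + d (r(d, N) = (N + d) + 3 = 3 + N + d)
Q(w) = 6 (Q(w) = 3 - 1 + 4 = 6)
√(313 + C(6))/Q(26) = √(313 + 1/(-5 + 6))/6 = √(313 + 1/1)*(⅙) = √(313 + 1)*(⅙) = √314*(⅙) = √314/6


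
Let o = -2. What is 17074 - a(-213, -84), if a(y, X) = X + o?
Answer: 17160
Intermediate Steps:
a(y, X) = -2 + X (a(y, X) = X - 2 = -2 + X)
17074 - a(-213, -84) = 17074 - (-2 - 84) = 17074 - 1*(-86) = 17074 + 86 = 17160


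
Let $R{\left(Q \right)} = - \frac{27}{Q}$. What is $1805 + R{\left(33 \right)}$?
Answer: $\frac{19846}{11} \approx 1804.2$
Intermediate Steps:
$1805 + R{\left(33 \right)} = 1805 - \frac{27}{33} = 1805 - \frac{9}{11} = \frac{19846}{11}$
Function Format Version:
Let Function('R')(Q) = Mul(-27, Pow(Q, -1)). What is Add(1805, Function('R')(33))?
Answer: Rational(19846, 11) ≈ 1804.2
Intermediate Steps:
Add(1805, Function('R')(33)) = Add(1805, Mul(-27, Pow(33, -1))) = Add(1805, Mul(-27, Rational(1, 33))) = Add(1805, Rational(-9, 11)) = Rational(19846, 11)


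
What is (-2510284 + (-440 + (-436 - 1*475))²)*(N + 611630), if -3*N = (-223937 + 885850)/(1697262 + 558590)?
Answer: -945240897576462487/2255852 ≈ -4.1902e+11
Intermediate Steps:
N = -661913/6767556 (N = -(-223937 + 885850)/(3*(1697262 + 558590)) = -661913/(3*2255852) = -⅓*661913/2255852 = -661913/6767556 ≈ -0.097807)
(-2510284 + (-440 + (-436 - 1*475))²)*(N + 611630) = (-2510284 + (-440 + (-436 - 1*475))²)*(-661913/6767556 + 611630) = (-2510284 + (-440 + (-436 - 475))²)*(4139239614367/6767556) = (-2510284 + (-440 - 911)²)*(4139239614367/6767556) = (-2510284 + (-1351)²)*(4139239614367/6767556) = (-2510284 + 1825201)*(4139239614367/6767556) = -685083*4139239614367/6767556 = -945240897576462487/2255852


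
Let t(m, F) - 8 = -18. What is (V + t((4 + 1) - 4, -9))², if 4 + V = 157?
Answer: 20449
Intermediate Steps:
t(m, F) = -10 (t(m, F) = 8 - 18 = -10)
V = 153 (V = -4 + 157 = 153)
(V + t((4 + 1) - 4, -9))² = (153 - 10)² = 143² = 20449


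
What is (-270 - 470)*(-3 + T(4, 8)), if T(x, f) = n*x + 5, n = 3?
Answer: -10360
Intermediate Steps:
T(x, f) = 5 + 3*x (T(x, f) = 3*x + 5 = 5 + 3*x)
(-270 - 470)*(-3 + T(4, 8)) = (-270 - 470)*(-3 + (5 + 3*4)) = -740*(-3 + (5 + 12)) = -740*(-3 + 17) = -740*14 = -10360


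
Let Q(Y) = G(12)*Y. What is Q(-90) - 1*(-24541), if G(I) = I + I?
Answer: 22381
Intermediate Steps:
G(I) = 2*I
Q(Y) = 24*Y (Q(Y) = (2*12)*Y = 24*Y)
Q(-90) - 1*(-24541) = 24*(-90) - 1*(-24541) = -2160 + 24541 = 22381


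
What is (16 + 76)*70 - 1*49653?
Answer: -43213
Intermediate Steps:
(16 + 76)*70 - 1*49653 = 92*70 - 49653 = 6440 - 49653 = -43213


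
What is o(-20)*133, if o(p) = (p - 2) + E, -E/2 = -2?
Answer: -2394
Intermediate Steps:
E = 4 (E = -2*(-2) = 4)
o(p) = 2 + p (o(p) = (p - 2) + 4 = (-2 + p) + 4 = 2 + p)
o(-20)*133 = (2 - 20)*133 = -18*133 = -2394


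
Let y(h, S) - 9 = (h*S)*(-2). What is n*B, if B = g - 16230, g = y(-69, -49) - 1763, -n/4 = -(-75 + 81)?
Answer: -593904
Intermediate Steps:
y(h, S) = 9 - 2*S*h (y(h, S) = 9 + (h*S)*(-2) = 9 + (S*h)*(-2) = 9 - 2*S*h)
n = 24 (n = -(-4)*(-75 + 81) = -(-4)*6 = -4*(-6) = 24)
g = -8516 (g = (9 - 2*(-49)*(-69)) - 1763 = (9 - 6762) - 1763 = -6753 - 1763 = -8516)
B = -24746 (B = -8516 - 16230 = -24746)
n*B = 24*(-24746) = -593904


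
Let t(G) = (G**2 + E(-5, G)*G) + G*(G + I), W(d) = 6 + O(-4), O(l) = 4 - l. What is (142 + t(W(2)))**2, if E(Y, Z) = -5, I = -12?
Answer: 87616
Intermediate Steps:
W(d) = 14 (W(d) = 6 + (4 - 1*(-4)) = 6 + (4 + 4) = 6 + 8 = 14)
t(G) = G**2 - 5*G + G*(-12 + G) (t(G) = (G**2 - 5*G) + G*(G - 12) = (G**2 - 5*G) + G*(-12 + G) = G**2 - 5*G + G*(-12 + G))
(142 + t(W(2)))**2 = (142 + 14*(-17 + 2*14))**2 = (142 + 14*(-17 + 28))**2 = (142 + 14*11)**2 = (142 + 154)**2 = 296**2 = 87616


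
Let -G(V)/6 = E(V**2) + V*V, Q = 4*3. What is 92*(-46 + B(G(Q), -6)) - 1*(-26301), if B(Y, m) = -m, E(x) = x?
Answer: 22621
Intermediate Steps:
Q = 12
G(V) = -12*V**2 (G(V) = -6*(V**2 + V*V) = -6*(V**2 + V**2) = -12*V**2)
92*(-46 + B(G(Q), -6)) - 1*(-26301) = 92*(-46 - 1*(-6)) - 1*(-26301) = 92*(-46 + 6) + 26301 = 92*(-40) + 26301 = -3680 + 26301 = 22621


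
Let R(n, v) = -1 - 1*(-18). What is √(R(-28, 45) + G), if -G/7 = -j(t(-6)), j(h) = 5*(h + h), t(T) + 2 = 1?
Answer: I*√53 ≈ 7.2801*I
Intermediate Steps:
R(n, v) = 17 (R(n, v) = -1 + 18 = 17)
t(T) = -1 (t(T) = -2 + 1 = -1)
j(h) = 10*h (j(h) = 5*(2*h) = 10*h)
G = -70 (G = -(-7)*10*(-1) = -(-7)*(-10) = -7*10 = -70)
√(R(-28, 45) + G) = √(17 - 70) = √(-53) = I*√53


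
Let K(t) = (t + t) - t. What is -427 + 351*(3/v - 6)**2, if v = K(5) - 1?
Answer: 147959/16 ≈ 9247.4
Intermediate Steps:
K(t) = t (K(t) = 2*t - t = t)
v = 4 (v = 5 - 1 = 4)
-427 + 351*(3/v - 6)**2 = -427 + 351*(3/4 - 6)**2 = -427 + 351*(-21/4)**2 = -427 + 351*(441/16) = -427 + 154791/16 = 147959/16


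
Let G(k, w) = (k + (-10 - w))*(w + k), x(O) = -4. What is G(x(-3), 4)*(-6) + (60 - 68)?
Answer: -8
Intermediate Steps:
G(k, w) = (k + w)*(-10 + k - w) (G(k, w) = (-10 + k - w)*(k + w) = (k + w)*(-10 + k - w))
G(x(-3), 4)*(-6) + (60 - 68) = ((-4)² - 1*4² - 10*(-4) - 10*4)*(-6) + (60 - 68) = (16 - 1*16 + 40 - 40)*(-6) - 8 = (16 - 16 + 40 - 40)*(-6) - 8 = 0*(-6) - 8 = 0 - 8 = -8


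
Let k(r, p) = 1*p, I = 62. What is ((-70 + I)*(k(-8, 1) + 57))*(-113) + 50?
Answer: 52482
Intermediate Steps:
k(r, p) = p
((-70 + I)*(k(-8, 1) + 57))*(-113) + 50 = ((-70 + 62)*(1 + 57))*(-113) + 50 = -8*58*(-113) + 50 = -464*(-113) + 50 = 52432 + 50 = 52482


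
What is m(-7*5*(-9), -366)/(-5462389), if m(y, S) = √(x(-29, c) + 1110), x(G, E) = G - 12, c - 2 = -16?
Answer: -√1069/5462389 ≈ -5.9856e-6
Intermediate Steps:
c = -14 (c = 2 - 16 = -14)
x(G, E) = -12 + G
m(y, S) = √1069 (m(y, S) = √((-12 - 29) + 1110) = √(-41 + 1110) = √1069)
m(-7*5*(-9), -366)/(-5462389) = √1069/(-5462389) = √1069*(-1/5462389) = -√1069/5462389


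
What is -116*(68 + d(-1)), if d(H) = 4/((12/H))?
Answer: -23548/3 ≈ -7849.3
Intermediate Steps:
d(H) = H/3 (d(H) = 4*(H/12) = H/3)
-116*(68 + d(-1)) = -116*(68 + (1/3)*(-1)) = -116*(68 - 1/3) = -116*203/3 = -23548/3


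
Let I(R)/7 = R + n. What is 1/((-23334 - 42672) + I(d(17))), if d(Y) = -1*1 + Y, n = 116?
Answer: -1/65082 ≈ -1.5365e-5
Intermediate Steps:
d(Y) = -1 + Y
I(R) = 812 + 7*R (I(R) = 7*(R + 116) = 7*(116 + R) = 812 + 7*R)
1/((-23334 - 42672) + I(d(17))) = 1/((-23334 - 42672) + (812 + 7*(-1 + 17))) = 1/(-66006 + (812 + 7*16)) = 1/(-66006 + (812 + 112)) = 1/(-66006 + 924) = 1/(-65082) = -1/65082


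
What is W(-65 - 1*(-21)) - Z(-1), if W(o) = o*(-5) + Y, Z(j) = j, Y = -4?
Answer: 217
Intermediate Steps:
W(o) = -4 - 5*o (W(o) = o*(-5) - 4 = -5*o - 4 = -4 - 5*o)
W(-65 - 1*(-21)) - Z(-1) = (-4 - 5*(-65 - 1*(-21))) - 1*(-1) = (-4 - 5*(-65 + 21)) + 1 = (-4 - 5*(-44)) + 1 = (-4 + 220) + 1 = 216 + 1 = 217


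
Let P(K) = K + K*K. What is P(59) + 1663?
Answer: 5203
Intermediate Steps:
P(K) = K + K²
P(59) + 1663 = 59*(1 + 59) + 1663 = 59*60 + 1663 = 3540 + 1663 = 5203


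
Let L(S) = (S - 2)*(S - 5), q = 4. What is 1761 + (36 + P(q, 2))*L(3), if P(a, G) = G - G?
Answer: 1689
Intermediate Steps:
L(S) = (-5 + S)*(-2 + S) (L(S) = (-2 + S)*(-5 + S) = (-5 + S)*(-2 + S))
P(a, G) = 0
1761 + (36 + P(q, 2))*L(3) = 1761 + (36 + 0)*(10 + 3² - 7*3) = 1761 + 36*(10 + 9 - 21) = 1761 + 36*(-2) = 1761 - 72 = 1689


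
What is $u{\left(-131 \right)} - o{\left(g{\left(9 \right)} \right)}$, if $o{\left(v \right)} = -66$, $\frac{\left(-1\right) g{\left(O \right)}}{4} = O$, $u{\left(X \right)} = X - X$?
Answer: $66$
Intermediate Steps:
$u{\left(X \right)} = 0$
$g{\left(O \right)} = - 4 O$
$u{\left(-131 \right)} - o{\left(g{\left(9 \right)} \right)} = 0 - -66 = 0 + 66 = 66$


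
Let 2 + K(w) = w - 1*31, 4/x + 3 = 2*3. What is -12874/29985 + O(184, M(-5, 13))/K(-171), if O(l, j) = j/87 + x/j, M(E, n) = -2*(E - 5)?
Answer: -5094697/11826084 ≈ -0.43080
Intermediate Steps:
x = 4/3 (x = 4/(-3 + 2*3) = 4/(-3 + 6) = 4/3 ≈ 1.3333)
M(E, n) = 10 - 2*E (M(E, n) = -2*(-5 + E) = 10 - 2*E)
O(l, j) = j/87 + 4/(3*j)
K(w) = -33 + w (K(w) = -2 + (w - 1*31) = -2 + (w - 31) = -2 + (-31 + w) = -33 + w)
-12874/29985 + O(184, M(-5, 13))/K(-171) = -12874/29985 + ((116 + (10 - 2*(-5))²)/(87*(10 - 2*(-5))))/(-33 - 171) = -12874*1/29985 + ((116 + (10 + 10)²)/(87*(10 + 10)))/(-204) = -12874/29985 + ((1/87)*(116 + 20²)/20)*(-1/204) = -12874/29985 + ((1/87)*(1/20)*(116 + 400))*(-1/204) = -12874/29985 + ((1/87)*(1/20)*516)*(-1/204) = -12874/29985 + (43/145)*(-1/204) = -12874/29985 - 43/29580 = -5094697/11826084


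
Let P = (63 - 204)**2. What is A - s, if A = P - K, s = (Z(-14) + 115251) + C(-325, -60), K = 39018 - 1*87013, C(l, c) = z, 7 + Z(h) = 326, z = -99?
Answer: -47595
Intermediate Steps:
Z(h) = 319 (Z(h) = -7 + 326 = 319)
C(l, c) = -99
K = -47995 (K = 39018 - 87013 = -47995)
s = 115471 (s = (319 + 115251) - 99 = 115570 - 99 = 115471)
P = 19881 (P = (-141)**2 = 19881)
A = 67876 (A = 19881 - 1*(-47995) = 19881 + 47995 = 67876)
A - s = 67876 - 1*115471 = 67876 - 115471 = -47595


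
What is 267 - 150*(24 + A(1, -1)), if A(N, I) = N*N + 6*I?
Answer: -2583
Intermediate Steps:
A(N, I) = N² + 6*I
267 - 150*(24 + A(1, -1)) = 267 - 150*(24 + (1² + 6*(-1))) = 267 - 150*(24 + (1 - 6)) = 267 - 150*(24 - 5) = 267 - 150*19 = 267 - 2850 = -2583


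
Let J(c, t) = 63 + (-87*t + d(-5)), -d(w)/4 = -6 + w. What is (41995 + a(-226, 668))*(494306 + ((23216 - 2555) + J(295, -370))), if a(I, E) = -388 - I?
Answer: 22893694912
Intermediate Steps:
d(w) = 24 - 4*w (d(w) = -4*(-6 + w) = 24 - 4*w)
J(c, t) = 107 - 87*t (J(c, t) = 63 + (-87*t + (24 - 4*(-5))) = 63 + (-87*t + (24 + 20)) = 63 + (-87*t + 44) = 63 + (44 - 87*t) = 107 - 87*t)
(41995 + a(-226, 668))*(494306 + ((23216 - 2555) + J(295, -370))) = (41995 + (-388 - 1*(-226)))*(494306 + ((23216 - 2555) + (107 - 87*(-370)))) = (41995 + (-388 + 226))*(494306 + (20661 + (107 + 32190))) = (41995 - 162)*(494306 + (20661 + 32297)) = 41833*(494306 + 52958) = 41833*547264 = 22893694912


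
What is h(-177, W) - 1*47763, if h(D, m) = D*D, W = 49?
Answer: -16434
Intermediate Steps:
h(D, m) = D²
h(-177, W) - 1*47763 = (-177)² - 1*47763 = 31329 - 47763 = -16434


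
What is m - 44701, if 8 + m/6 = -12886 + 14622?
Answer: -34333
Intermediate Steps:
m = 10368 (m = -48 + 6*(-12886 + 14622) = -48 + 6*1736 = -48 + 10416 = 10368)
m - 44701 = 10368 - 44701 = -34333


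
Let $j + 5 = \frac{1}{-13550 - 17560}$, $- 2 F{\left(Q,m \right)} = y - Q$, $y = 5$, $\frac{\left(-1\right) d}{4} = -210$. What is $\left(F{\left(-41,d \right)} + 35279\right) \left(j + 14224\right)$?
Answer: $\frac{2599266750964}{5185} \approx 5.013 \cdot 10^{8}$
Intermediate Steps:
$d = 840$ ($d = \left(-4\right) \left(-210\right) = 840$)
$F{\left(Q,m \right)} = - \frac{5}{2} + \frac{Q}{2}$ ($F{\left(Q,m \right)} = - \frac{5 - Q}{2} = - \frac{5}{2} + \frac{Q}{2}$)
$j = - \frac{155551}{31110}$ ($j = -5 + \frac{1}{-13550 - 17560} = -5 + \frac{1}{-31110} = -5 - \frac{1}{31110} = - \frac{155551}{31110} \approx -5.0$)
$\left(F{\left(-41,d \right)} + 35279\right) \left(j + 14224\right) = \left(\left(- \frac{5}{2} + \frac{1}{2} \left(-41\right)\right) + 35279\right) \left(- \frac{155551}{31110} + 14224\right) = \left(\left(- \frac{5}{2} - \frac{41}{2}\right) + 35279\right) \frac{442353089}{31110} = \left(-23 + 35279\right) \frac{442353089}{31110} = 35256 \cdot \frac{442353089}{31110} = \frac{2599266750964}{5185}$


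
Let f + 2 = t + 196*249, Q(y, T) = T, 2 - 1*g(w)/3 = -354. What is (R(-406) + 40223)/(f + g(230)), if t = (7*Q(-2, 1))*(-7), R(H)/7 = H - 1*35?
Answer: 37136/49821 ≈ 0.74539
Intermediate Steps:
g(w) = 1068 (g(w) = 6 - 3*(-354) = 6 + 1062 = 1068)
R(H) = -245 + 7*H (R(H) = 7*(H - 1*35) = 7*(H - 35) = 7*(-35 + H) = -245 + 7*H)
t = -49 (t = (7*1)*(-7) = 7*(-7) = -49)
f = 48753 (f = -2 + (-49 + 196*249) = -2 + (-49 + 48804) = -2 + 48755 = 48753)
(R(-406) + 40223)/(f + g(230)) = ((-245 + 7*(-406)) + 40223)/(48753 + 1068) = ((-245 - 2842) + 40223)/49821 = (-3087 + 40223)*(1/49821) = 37136*(1/49821) = 37136/49821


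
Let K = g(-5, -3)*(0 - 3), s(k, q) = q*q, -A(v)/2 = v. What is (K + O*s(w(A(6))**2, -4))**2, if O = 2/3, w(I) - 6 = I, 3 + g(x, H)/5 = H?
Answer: 91204/9 ≈ 10134.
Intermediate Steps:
g(x, H) = -15 + 5*H
A(v) = -2*v
w(I) = 6 + I
O = 2/3 (O = 2*(1/3) = 2/3 ≈ 0.66667)
s(k, q) = q**2
K = 90 (K = (-15 + 5*(-3))*(0 - 3) = (-15 - 15)*(-3) = -30*(-3) = 90)
(K + O*s(w(A(6))**2, -4))**2 = (90 + (2/3)*(-4)**2)**2 = (90 + (2/3)*16)**2 = (90 + 32/3)**2 = (302/3)**2 = 91204/9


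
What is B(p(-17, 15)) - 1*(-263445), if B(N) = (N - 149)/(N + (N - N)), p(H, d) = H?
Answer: 4478731/17 ≈ 2.6346e+5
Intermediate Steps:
B(N) = (-149 + N)/N (B(N) = (-149 + N)/(N + 0) = (-149 + N)/N)
B(p(-17, 15)) - 1*(-263445) = (-149 - 17)/(-17) - 1*(-263445) = -1/17*(-166) + 263445 = 166/17 + 263445 = 4478731/17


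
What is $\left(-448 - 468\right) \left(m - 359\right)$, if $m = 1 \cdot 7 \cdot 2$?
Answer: $316020$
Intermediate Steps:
$m = 14$ ($m = 7 \cdot 2 = 14$)
$\left(-448 - 468\right) \left(m - 359\right) = \left(-448 - 468\right) \left(14 - 359\right) = - 916 \left(14 - 359\right) = \left(-916\right) \left(-345\right) = 316020$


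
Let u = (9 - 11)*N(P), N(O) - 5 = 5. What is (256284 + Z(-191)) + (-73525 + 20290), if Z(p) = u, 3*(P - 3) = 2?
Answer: 203029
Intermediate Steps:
P = 11/3 (P = 3 + (1/3)*2 = 3 + 2/3 = 11/3 ≈ 3.6667)
N(O) = 10 (N(O) = 5 + 5 = 10)
u = -20 (u = (9 - 11)*10 = -2*10 = -20)
Z(p) = -20
(256284 + Z(-191)) + (-73525 + 20290) = (256284 - 20) + (-73525 + 20290) = 256264 - 53235 = 203029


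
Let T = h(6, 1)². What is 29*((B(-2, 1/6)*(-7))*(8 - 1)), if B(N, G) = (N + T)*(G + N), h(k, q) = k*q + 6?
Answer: 1109801/3 ≈ 3.6993e+5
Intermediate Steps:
h(k, q) = 6 + k*q
T = 144 (T = (6 + 6*1)² = (6 + 6)² = 12² = 144)
B(N, G) = (144 + N)*(G + N) (B(N, G) = (N + 144)*(G + N) = (144 + N)*(G + N))
29*((B(-2, 1/6)*(-7))*(8 - 1)) = 29*((((-2)² + 144/6 + 144*(-2) - 2/6)*(-7))*(8 - 1)) = 29*(((4 + 144*(⅙) - 288 + (⅙)*(-2))*(-7))*7) = 29*(((4 + 24 - 288 - ⅓)*(-7))*7) = 29*(-781/3*(-7)*7) = 29*((5467/3)*7) = 29*(38269/3) = 1109801/3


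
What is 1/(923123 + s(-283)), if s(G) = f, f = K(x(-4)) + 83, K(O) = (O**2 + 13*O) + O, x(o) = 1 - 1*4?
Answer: 1/923173 ≈ 1.0832e-6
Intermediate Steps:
x(o) = -3 (x(o) = 1 - 4 = -3)
K(O) = O**2 + 14*O
f = 50 (f = -3*(14 - 3) + 83 = -3*11 + 83 = -33 + 83 = 50)
s(G) = 50
1/(923123 + s(-283)) = 1/(923123 + 50) = 1/923173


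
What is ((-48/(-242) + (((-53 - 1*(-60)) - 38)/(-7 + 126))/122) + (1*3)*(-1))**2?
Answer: 24259102174609/3085917595684 ≈ 7.8612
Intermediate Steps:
((-48/(-242) + (((-53 - 1*(-60)) - 38)/(-7 + 126))/122) + (1*3)*(-1))**2 = ((-48*(-1/242) + (((-53 + 60) - 38)/119)*(1/122)) + 3*(-1))**2 = ((24/121 + ((7 - 38)*(1/119))*(1/122)) - 3)**2 = ((24/121 - 31*1/119*(1/122)) - 3)**2 = ((24/121 - 31/119*1/122) - 3)**2 = ((24/121 - 31/14518) - 3)**2 = (344681/1756678 - 3)**2 = (-4925353/1756678)**2 = 24259102174609/3085917595684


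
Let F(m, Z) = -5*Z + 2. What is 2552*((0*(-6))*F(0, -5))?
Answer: 0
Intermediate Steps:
F(m, Z) = 2 - 5*Z
2552*((0*(-6))*F(0, -5)) = 2552*((0*(-6))*(2 - 5*(-5))) = 2552*(0*(2 + 25)) = 2552*(0*27) = 2552*0 = 0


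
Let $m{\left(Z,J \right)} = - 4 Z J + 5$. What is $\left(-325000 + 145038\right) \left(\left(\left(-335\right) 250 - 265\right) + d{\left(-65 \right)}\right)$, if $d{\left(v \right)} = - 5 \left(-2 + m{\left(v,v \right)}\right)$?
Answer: $-84582140$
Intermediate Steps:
$m{\left(Z,J \right)} = 5 - 4 J Z$ ($m{\left(Z,J \right)} = - 4 J Z + 5 = 5 - 4 J Z$)
$d{\left(v \right)} = -15 + 20 v^{2}$ ($d{\left(v \right)} = - 5 \left(-2 - \left(-5 + 4 v v\right)\right) = - 5 \left(-2 - \left(-5 + 4 v^{2}\right)\right) = - 5 \left(3 - 4 v^{2}\right) = -15 + 20 v^{2}$)
$\left(-325000 + 145038\right) \left(\left(\left(-335\right) 250 - 265\right) + d{\left(-65 \right)}\right) = \left(-325000 + 145038\right) \left(\left(\left(-335\right) 250 - 265\right) - \left(15 - 20 \left(-65\right)^{2}\right)\right) = - 179962 \left(\left(-83750 - 265\right) + \left(-15 + 20 \cdot 4225\right)\right) = - 179962 \left(-84015 + \left(-15 + 84500\right)\right) = - 179962 \left(-84015 + 84485\right) = \left(-179962\right) 470 = -84582140$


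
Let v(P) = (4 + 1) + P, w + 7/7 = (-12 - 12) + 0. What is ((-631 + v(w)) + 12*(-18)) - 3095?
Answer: -3962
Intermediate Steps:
w = -25 (w = -1 + ((-12 - 12) + 0) = -1 + (-24 + 0) = -1 - 24 = -25)
v(P) = 5 + P
((-631 + v(w)) + 12*(-18)) - 3095 = ((-631 + (5 - 25)) + 12*(-18)) - 3095 = ((-631 - 20) - 216) - 3095 = (-651 - 216) - 3095 = -867 - 3095 = -3962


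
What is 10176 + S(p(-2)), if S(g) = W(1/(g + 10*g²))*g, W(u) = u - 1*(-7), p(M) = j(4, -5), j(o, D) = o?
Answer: 418365/41 ≈ 10204.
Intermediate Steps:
p(M) = 4
W(u) = 7 + u (W(u) = u + 7 = 7 + u)
S(g) = g*(7 + 1/(g + 10*g²)) (S(g) = (7 + 1/(g + 10*g²))*g = g*(7 + 1/(g + 10*g²)))
10176 + S(p(-2)) = 10176 + (1 + 7*4*(1 + 10*4))/(1 + 10*4) = 10176 + (1 + 7*4*(1 + 40))/(1 + 40) = 10176 + (1 + 7*4*41)/41 = 10176 + (1 + 1148)/41 = 10176 + (1/41)*1149 = 10176 + 1149/41 = 418365/41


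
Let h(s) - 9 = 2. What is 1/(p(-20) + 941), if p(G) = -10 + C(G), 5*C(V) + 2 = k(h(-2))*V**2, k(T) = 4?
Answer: 5/6253 ≈ 0.00079962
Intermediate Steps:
h(s) = 11 (h(s) = 9 + 2 = 11)
C(V) = -2/5 + 4*V**2/5 (C(V) = -2/5 + (4*V**2)/5 = -2/5 + 4*V**2/5)
p(G) = -52/5 + 4*G**2/5 (p(G) = -10 + (-2/5 + 4*G**2/5) = -52/5 + 4*G**2/5)
1/(p(-20) + 941) = 1/((-52/5 + (4/5)*(-20)**2) + 941) = 1/((-52/5 + (4/5)*400) + 941) = 1/((-52/5 + 320) + 941) = 1/(1548/5 + 941) = 1/(6253/5) = 5/6253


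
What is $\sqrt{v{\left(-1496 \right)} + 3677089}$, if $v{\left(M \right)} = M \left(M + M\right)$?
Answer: $\sqrt{8153121} \approx 2855.4$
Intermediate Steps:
$v{\left(M \right)} = 2 M^{2}$ ($v{\left(M \right)} = M 2 M = 2 M^{2}$)
$\sqrt{v{\left(-1496 \right)} + 3677089} = \sqrt{2 \left(-1496\right)^{2} + 3677089} = \sqrt{2 \cdot 2238016 + 3677089} = \sqrt{4476032 + 3677089} = \sqrt{8153121}$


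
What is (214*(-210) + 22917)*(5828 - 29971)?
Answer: 531701289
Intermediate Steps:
(214*(-210) + 22917)*(5828 - 29971) = (-44940 + 22917)*(-24143) = -22023*(-24143) = 531701289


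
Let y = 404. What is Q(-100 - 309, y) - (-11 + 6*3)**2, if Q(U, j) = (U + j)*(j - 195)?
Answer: -1094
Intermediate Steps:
Q(U, j) = (-195 + j)*(U + j) (Q(U, j) = (U + j)*(-195 + j) = (-195 + j)*(U + j))
Q(-100 - 309, y) - (-11 + 6*3)**2 = (404**2 - 195*(-100 - 309) - 195*404 + (-100 - 309)*404) - (-11 + 6*3)**2 = (163216 - 195*(-409) - 78780 - 409*404) - (-11 + 18)**2 = (163216 + 79755 - 78780 - 165236) - 1*7**2 = -1045 - 1*49 = -1045 - 49 = -1094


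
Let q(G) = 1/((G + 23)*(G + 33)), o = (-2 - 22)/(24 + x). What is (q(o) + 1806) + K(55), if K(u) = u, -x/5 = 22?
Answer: 2665755940/1432431 ≈ 1861.0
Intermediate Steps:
x = -110 (x = -5*22 = -110)
o = 12/43 (o = (-2 - 22)/(24 - 110) = -24/(-86) = -24*(-1/86) = 12/43 ≈ 0.27907)
q(G) = 1/((23 + G)*(33 + G))
(q(o) + 1806) + K(55) = (1/(759 + (12/43)² + 56*(12/43)) + 1806) + 55 = (1/(759 + 144/1849 + 672/43) + 1806) + 55 = (1/(1432431/1849) + 1806) + 55 = (1849/1432431 + 1806) + 55 = 2586972235/1432431 + 55 = 2665755940/1432431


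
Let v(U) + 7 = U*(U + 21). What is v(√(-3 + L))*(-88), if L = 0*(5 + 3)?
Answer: 880 - 1848*I*√3 ≈ 880.0 - 3200.8*I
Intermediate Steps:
L = 0 (L = 0*8 = 0)
v(U) = -7 + U*(21 + U) (v(U) = -7 + U*(U + 21) = -7 + U*(21 + U))
v(√(-3 + L))*(-88) = (-7 + (√(-3 + 0))² + 21*√(-3 + 0))*(-88) = (-7 + (√(-3))² + 21*√(-3))*(-88) = (-7 + (I*√3)² + 21*(I*√3))*(-88) = (-7 - 3 + 21*I*√3)*(-88) = (-10 + 21*I*√3)*(-88) = 880 - 1848*I*√3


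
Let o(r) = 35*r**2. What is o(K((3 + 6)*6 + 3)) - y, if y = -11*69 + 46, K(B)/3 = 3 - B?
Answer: 919253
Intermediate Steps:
K(B) = 9 - 3*B (K(B) = 3*(3 - B) = 9 - 3*B)
y = -713 (y = -759 + 46 = -713)
o(K((3 + 6)*6 + 3)) - y = 35*(9 - 3*((3 + 6)*6 + 3))**2 - 1*(-713) = 35*(9 - 3*(9*6 + 3))**2 + 713 = 35*(9 - 3*(54 + 3))**2 + 713 = 35*(9 - 3*57)**2 + 713 = 35*(9 - 171)**2 + 713 = 35*(-162)**2 + 713 = 35*26244 + 713 = 918540 + 713 = 919253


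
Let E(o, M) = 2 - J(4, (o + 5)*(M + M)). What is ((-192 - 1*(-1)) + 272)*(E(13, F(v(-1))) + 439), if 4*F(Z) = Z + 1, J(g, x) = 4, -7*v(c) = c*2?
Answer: 35397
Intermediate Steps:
v(c) = -2*c/7 (v(c) = -c*2/7 = -2*c/7)
F(Z) = ¼ + Z/4 (F(Z) = (Z + 1)/4 = (1 + Z)/4 = ¼ + Z/4)
E(o, M) = -2 (E(o, M) = 2 - 1*4 = 2 - 4 = -2)
((-192 - 1*(-1)) + 272)*(E(13, F(v(-1))) + 439) = ((-192 - 1*(-1)) + 272)*(-2 + 439) = ((-192 + 1) + 272)*437 = (-191 + 272)*437 = 81*437 = 35397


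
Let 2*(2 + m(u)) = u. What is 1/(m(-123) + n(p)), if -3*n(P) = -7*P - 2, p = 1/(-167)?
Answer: -334/20991 ≈ -0.015912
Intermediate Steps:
m(u) = -2 + u/2
p = -1/167 ≈ -0.0059880
n(P) = ⅔ + 7*P/3 (n(P) = -(-7*P - 2)/3 = -(-2 - 7*P)/3 = ⅔ + 7*P/3)
1/(m(-123) + n(p)) = 1/((-2 + (½)*(-123)) + (⅔ + (7/3)*(-1/167))) = 1/((-2 - 123/2) + (⅔ - 7/501)) = 1/(-127/2 + 109/167) = 1/(-20991/334) = -334/20991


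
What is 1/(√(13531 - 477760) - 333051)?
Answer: -111017/36974477610 - I*√51581/36974477610 ≈ -3.0025e-6 - 6.1425e-9*I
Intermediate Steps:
1/(√(13531 - 477760) - 333051) = 1/(√(-464229) - 333051) = 1/(3*I*√51581 - 333051) = 1/(-333051 + 3*I*√51581)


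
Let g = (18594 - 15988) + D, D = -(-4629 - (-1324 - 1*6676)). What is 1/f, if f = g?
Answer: -1/765 ≈ -0.0013072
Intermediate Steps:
D = -3371 (D = -(-4629 - (-1324 - 6676)) = -(-4629 - 1*(-8000)) = -(-4629 + 8000) = -1*3371 = -3371)
g = -765 (g = (18594 - 15988) - 3371 = 2606 - 3371 = -765)
f = -765
1/f = 1/(-765) = -1/765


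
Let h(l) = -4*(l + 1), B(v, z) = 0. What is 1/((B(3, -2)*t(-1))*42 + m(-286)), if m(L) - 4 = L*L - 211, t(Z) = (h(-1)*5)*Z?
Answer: 1/81589 ≈ 1.2257e-5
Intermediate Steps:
h(l) = -4 - 4*l (h(l) = -4*(1 + l) = -4 - 4*l)
t(Z) = 0 (t(Z) = ((-4 - 4*(-1))*5)*Z = ((-4 + 4)*5)*Z = (0*5)*Z = 0*Z = 0)
m(L) = -207 + L² (m(L) = 4 + (L*L - 211) = 4 + (L² - 211) = 4 + (-211 + L²) = -207 + L²)
1/((B(3, -2)*t(-1))*42 + m(-286)) = 1/((0*0)*42 + (-207 + (-286)²)) = 1/(0*42 + (-207 + 81796)) = 1/(0 + 81589) = 1/81589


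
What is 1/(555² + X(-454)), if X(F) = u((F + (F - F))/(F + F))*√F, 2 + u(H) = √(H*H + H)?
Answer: 2/(616050 - I*√454*(4 - √3)) ≈ 3.2465e-6 + 2.5466e-10*I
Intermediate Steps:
u(H) = -2 + √(H + H²) (u(H) = -2 + √(H*H + H) = -2 + √(H² + H) = -2 + √(H + H²))
X(F) = √F*(-2 + √3/2) (X(F) = (-2 + √(((F + (F - F))/(F + F))*(1 + (F + (F - F))/(F + F))))*√F = (-2 + √(((F + 0)/((2*F)))*(1 + (F + 0)/((2*F)))))*√F = (-2 + √((F*(1/(2*F)))*(1 + F*(1/(2*F)))))*√F = (-2 + √((1 + ½)/2))*√F = (-2 + √((½)*(3/2)))*√F = (-2 + √(¾))*√F = (-2 + √3/2)*√F = √F*(-2 + √3/2))
1/(555² + X(-454)) = 1/(555² + √(-454)*(-4 + √3)/2) = 1/(308025 + (I*√454)*(-4 + √3)/2) = 1/(308025 + I*√454*(-4 + √3)/2)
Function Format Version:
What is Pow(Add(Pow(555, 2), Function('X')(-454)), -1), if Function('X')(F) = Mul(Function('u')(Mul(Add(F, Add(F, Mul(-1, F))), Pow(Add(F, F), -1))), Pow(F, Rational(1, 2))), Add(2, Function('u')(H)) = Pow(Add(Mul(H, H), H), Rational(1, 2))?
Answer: Mul(2, Pow(Add(616050, Mul(-1, I, Pow(454, Rational(1, 2)), Add(4, Mul(-1, Pow(3, Rational(1, 2)))))), -1)) ≈ Add(3.2465e-6, Mul(2.5466e-10, I))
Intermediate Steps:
Function('u')(H) = Add(-2, Pow(Add(H, Pow(H, 2)), Rational(1, 2))) (Function('u')(H) = Add(-2, Pow(Add(Mul(H, H), H), Rational(1, 2))) = Add(-2, Pow(Add(Pow(H, 2), H), Rational(1, 2))) = Add(-2, Pow(Add(H, Pow(H, 2)), Rational(1, 2))))
Function('X')(F) = Mul(Pow(F, Rational(1, 2)), Add(-2, Mul(Rational(1, 2), Pow(3, Rational(1, 2))))) (Function('X')(F) = Mul(Add(-2, Pow(Mul(Mul(Add(F, Add(F, Mul(-1, F))), Pow(Add(F, F), -1)), Add(1, Mul(Add(F, Add(F, Mul(-1, F))), Pow(Add(F, F), -1)))), Rational(1, 2))), Pow(F, Rational(1, 2))) = Mul(Add(-2, Pow(Mul(Mul(Add(F, 0), Pow(Mul(2, F), -1)), Add(1, Mul(Add(F, 0), Pow(Mul(2, F), -1)))), Rational(1, 2))), Pow(F, Rational(1, 2))) = Mul(Add(-2, Pow(Mul(Mul(F, Mul(Rational(1, 2), Pow(F, -1))), Add(1, Mul(F, Mul(Rational(1, 2), Pow(F, -1))))), Rational(1, 2))), Pow(F, Rational(1, 2))) = Mul(Add(-2, Pow(Mul(Rational(1, 2), Add(1, Rational(1, 2))), Rational(1, 2))), Pow(F, Rational(1, 2))) = Mul(Add(-2, Pow(Mul(Rational(1, 2), Rational(3, 2)), Rational(1, 2))), Pow(F, Rational(1, 2))) = Mul(Add(-2, Pow(Rational(3, 4), Rational(1, 2))), Pow(F, Rational(1, 2))) = Mul(Add(-2, Mul(Rational(1, 2), Pow(3, Rational(1, 2)))), Pow(F, Rational(1, 2))) = Mul(Pow(F, Rational(1, 2)), Add(-2, Mul(Rational(1, 2), Pow(3, Rational(1, 2))))))
Pow(Add(Pow(555, 2), Function('X')(-454)), -1) = Pow(Add(Pow(555, 2), Mul(Rational(1, 2), Pow(-454, Rational(1, 2)), Add(-4, Pow(3, Rational(1, 2))))), -1) = Pow(Add(308025, Mul(Rational(1, 2), Mul(I, Pow(454, Rational(1, 2))), Add(-4, Pow(3, Rational(1, 2))))), -1) = Pow(Add(308025, Mul(Rational(1, 2), I, Pow(454, Rational(1, 2)), Add(-4, Pow(3, Rational(1, 2))))), -1)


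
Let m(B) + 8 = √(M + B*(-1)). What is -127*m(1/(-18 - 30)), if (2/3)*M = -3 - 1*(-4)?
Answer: 1016 - 127*√219/12 ≈ 859.38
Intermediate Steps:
M = 3/2 (M = 3*(-3 - 1*(-4))/2 = 3*(-3 + 4)/2 = (3/2)*1 = 3/2 ≈ 1.5000)
m(B) = -8 + √(3/2 - B) (m(B) = -8 + √(3/2 + B*(-1)) = -8 + √(3/2 - B))
-127*m(1/(-18 - 30)) = -127*(-8 + √(6 - 4/(-18 - 30))/2) = -127*(-8 + √(6 - 4/(-48))/2) = -127*(-8 + √(6 - 4*(-1/48))/2) = -127*(-8 + √(6 + 1/12)/2) = -127*(-8 + √(73/12)/2) = -127*(-8 + (√219/6)/2) = -127*(-8 + √219/12) = 1016 - 127*√219/12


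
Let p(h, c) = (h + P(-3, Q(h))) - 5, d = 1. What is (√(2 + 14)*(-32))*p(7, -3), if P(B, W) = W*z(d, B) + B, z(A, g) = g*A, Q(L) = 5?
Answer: 2048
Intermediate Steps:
z(A, g) = A*g
P(B, W) = B + B*W (P(B, W) = W*(1*B) + B = W*B + B = B*W + B = B + B*W)
p(h, c) = -23 + h (p(h, c) = (h - 3*(1 + 5)) - 5 = (h - 3*6) - 5 = (h - 18) - 5 = (-18 + h) - 5 = -23 + h)
(√(2 + 14)*(-32))*p(7, -3) = (√(2 + 14)*(-32))*(-23 + 7) = (√16*(-32))*(-16) = (4*(-32))*(-16) = -128*(-16) = 2048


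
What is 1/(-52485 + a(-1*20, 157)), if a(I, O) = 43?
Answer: -1/52442 ≈ -1.9069e-5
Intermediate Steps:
1/(-52485 + a(-1*20, 157)) = 1/(-52485 + 43) = 1/(-52442) = -1/52442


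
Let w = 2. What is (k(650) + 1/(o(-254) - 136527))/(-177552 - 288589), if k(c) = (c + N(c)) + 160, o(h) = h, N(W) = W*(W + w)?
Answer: -58078580409/63759232121 ≈ -0.91090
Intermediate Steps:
N(W) = W*(2 + W) (N(W) = W*(W + 2) = W*(2 + W))
k(c) = 160 + c + c*(2 + c) (k(c) = (c + c*(2 + c)) + 160 = 160 + c + c*(2 + c))
(k(650) + 1/(o(-254) - 136527))/(-177552 - 288589) = ((160 + 650 + 650*(2 + 650)) + 1/(-254 - 136527))/(-177552 - 288589) = ((160 + 650 + 650*652) + 1/(-136781))/(-466141) = ((160 + 650 + 423800) - 1/136781)*(-1/466141) = (424610 - 1/136781)*(-1/466141) = (58078580409/136781)*(-1/466141) = -58078580409/63759232121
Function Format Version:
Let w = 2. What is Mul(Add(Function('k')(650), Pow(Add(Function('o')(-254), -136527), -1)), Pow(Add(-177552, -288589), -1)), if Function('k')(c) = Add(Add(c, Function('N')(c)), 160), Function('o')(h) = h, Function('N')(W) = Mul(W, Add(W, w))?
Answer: Rational(-58078580409, 63759232121) ≈ -0.91090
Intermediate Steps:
Function('N')(W) = Mul(W, Add(2, W)) (Function('N')(W) = Mul(W, Add(W, 2)) = Mul(W, Add(2, W)))
Function('k')(c) = Add(160, c, Mul(c, Add(2, c))) (Function('k')(c) = Add(Add(c, Mul(c, Add(2, c))), 160) = Add(160, c, Mul(c, Add(2, c))))
Mul(Add(Function('k')(650), Pow(Add(Function('o')(-254), -136527), -1)), Pow(Add(-177552, -288589), -1)) = Mul(Add(Add(160, 650, Mul(650, Add(2, 650))), Pow(Add(-254, -136527), -1)), Pow(Add(-177552, -288589), -1)) = Mul(Add(Add(160, 650, Mul(650, 652)), Pow(-136781, -1)), Pow(-466141, -1)) = Mul(Add(Add(160, 650, 423800), Rational(-1, 136781)), Rational(-1, 466141)) = Mul(Add(424610, Rational(-1, 136781)), Rational(-1, 466141)) = Mul(Rational(58078580409, 136781), Rational(-1, 466141)) = Rational(-58078580409, 63759232121)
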